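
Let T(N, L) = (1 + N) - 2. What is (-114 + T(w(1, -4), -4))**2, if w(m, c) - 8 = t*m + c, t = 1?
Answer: 12100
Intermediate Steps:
w(m, c) = 8 + c + m (w(m, c) = 8 + (1*m + c) = 8 + (m + c) = 8 + (c + m) = 8 + c + m)
T(N, L) = -1 + N
(-114 + T(w(1, -4), -4))**2 = (-114 + (-1 + (8 - 4 + 1)))**2 = (-114 + (-1 + 5))**2 = (-114 + 4)**2 = (-110)**2 = 12100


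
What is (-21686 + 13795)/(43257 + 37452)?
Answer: -7891/80709 ≈ -0.097771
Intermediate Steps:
(-21686 + 13795)/(43257 + 37452) = -7891/80709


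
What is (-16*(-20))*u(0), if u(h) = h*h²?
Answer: 0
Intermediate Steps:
u(h) = h³
(-16*(-20))*u(0) = -16*(-20)*0³ = 320*0 = 0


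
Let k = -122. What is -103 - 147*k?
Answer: 17831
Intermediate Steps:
-103 - 147*k = -103 - 147*(-122) = -103 + 17934 = 17831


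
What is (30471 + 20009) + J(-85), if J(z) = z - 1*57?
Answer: 50338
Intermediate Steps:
J(z) = -57 + z (J(z) = z - 57 = -57 + z)
(30471 + 20009) + J(-85) = (30471 + 20009) + (-57 - 85) = 50480 - 142 = 50338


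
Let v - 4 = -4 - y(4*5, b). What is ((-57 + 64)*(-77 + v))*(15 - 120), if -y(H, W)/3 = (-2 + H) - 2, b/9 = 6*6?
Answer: 21315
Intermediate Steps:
b = 324 (b = 9*(6*6) = 9*36 = 324)
y(H, W) = 12 - 3*H (y(H, W) = -3*((-2 + H) - 2) = -3*(-4 + H) = 12 - 3*H)
v = 48 (v = 4 + (-4 - (12 - 12*5)) = 4 + (-4 - (12 - 3*20)) = 4 + (-4 - (12 - 60)) = 4 + (-4 - 1*(-48)) = 4 + (-4 + 48) = 4 + 44 = 48)
((-57 + 64)*(-77 + v))*(15 - 120) = ((-57 + 64)*(-77 + 48))*(15 - 120) = (7*(-29))*(-105) = -203*(-105) = 21315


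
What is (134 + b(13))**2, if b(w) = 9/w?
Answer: 3066001/169 ≈ 18142.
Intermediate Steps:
(134 + b(13))**2 = (134 + 9/13)**2 = (1751/13)**2 = 3066001/169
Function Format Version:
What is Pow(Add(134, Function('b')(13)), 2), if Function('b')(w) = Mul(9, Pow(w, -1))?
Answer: Rational(3066001, 169) ≈ 18142.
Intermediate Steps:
Pow(Add(134, Function('b')(13)), 2) = Pow(Add(134, Mul(9, Pow(13, -1))), 2) = Pow(Add(134, Mul(9, Rational(1, 13))), 2) = Pow(Add(134, Rational(9, 13)), 2) = Pow(Rational(1751, 13), 2) = Rational(3066001, 169)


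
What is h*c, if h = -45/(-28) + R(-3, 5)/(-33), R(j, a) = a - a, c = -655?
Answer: -29475/28 ≈ -1052.7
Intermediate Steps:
R(j, a) = 0
h = 45/28 (h = -45/(-28) + 0/(-33) = -45*(-1/28) + 0*(-1/33) = 45/28 + 0 = 45/28 ≈ 1.6071)
h*c = (45/28)*(-655) = -29475/28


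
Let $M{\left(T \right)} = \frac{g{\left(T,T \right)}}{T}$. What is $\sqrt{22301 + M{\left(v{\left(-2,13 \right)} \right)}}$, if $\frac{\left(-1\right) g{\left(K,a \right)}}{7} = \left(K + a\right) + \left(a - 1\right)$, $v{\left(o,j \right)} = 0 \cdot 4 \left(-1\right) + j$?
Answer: $\frac{3 \sqrt{418379}}{13} \approx 149.27$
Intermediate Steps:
$v{\left(o,j \right)} = j$ ($v{\left(o,j \right)} = 0 \left(-4\right) + j = 0 + j = j$)
$g{\left(K,a \right)} = 7 - 14 a - 7 K$ ($g{\left(K,a \right)} = - 7 \left(\left(K + a\right) + \left(a - 1\right)\right) = - 7 \left(\left(K + a\right) + \left(-1 + a\right)\right) = - 7 \left(-1 + K + 2 a\right) = 7 - 14 a - 7 K$)
$M{\left(T \right)} = \frac{7 - 21 T}{T}$ ($M{\left(T \right)} = \frac{7 - 14 T - 7 T}{T} = \frac{7 - 21 T}{T}$)
$\sqrt{22301 + M{\left(v{\left(-2,13 \right)} \right)}} = \sqrt{22301 - \left(21 - \frac{7}{13}\right)} = \sqrt{22301 + \left(-21 + 7 \cdot \frac{1}{13}\right)} = \sqrt{22301 + \left(-21 + \frac{7}{13}\right)} = \sqrt{22301 - \frac{266}{13}} = \sqrt{\frac{289647}{13}} = \frac{3 \sqrt{418379}}{13}$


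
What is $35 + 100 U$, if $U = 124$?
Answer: $12435$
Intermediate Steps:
$35 + 100 U = 35 + 100 \cdot 124 = 35 + 12400 = 12435$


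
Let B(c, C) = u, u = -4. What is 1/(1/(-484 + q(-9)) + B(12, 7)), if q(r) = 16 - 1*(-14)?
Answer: -454/1817 ≈ -0.24986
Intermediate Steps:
B(c, C) = -4
q(r) = 30 (q(r) = 16 + 14 = 30)
1/(1/(-484 + q(-9)) + B(12, 7)) = 1/(1/(-484 + 30) - 4) = 1/(1/(-454) - 4) = 1/(-1/454 - 4) = 1/(-1817/454) = -454/1817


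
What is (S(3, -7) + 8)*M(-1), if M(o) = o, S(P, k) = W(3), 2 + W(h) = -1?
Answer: -5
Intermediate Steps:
W(h) = -3 (W(h) = -2 - 1 = -3)
S(P, k) = -3
(S(3, -7) + 8)*M(-1) = (-3 + 8)*(-1) = 5*(-1) = -5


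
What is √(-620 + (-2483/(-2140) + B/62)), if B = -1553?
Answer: I*√708437181145/33170 ≈ 25.375*I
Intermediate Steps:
√(-620 + (-2483/(-2140) + B/62)) = √(-620 + (-2483/(-2140) - 1553/62)) = √(-620 + (-2483*(-1/2140) - 1553*1/62)) = √(-620 + (2483/2140 - 1553/62)) = √(-620 - 1584737/66340) = √(-42715537/66340) = I*√708437181145/33170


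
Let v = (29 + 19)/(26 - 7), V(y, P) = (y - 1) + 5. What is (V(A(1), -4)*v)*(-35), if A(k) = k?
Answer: -8400/19 ≈ -442.11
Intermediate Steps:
V(y, P) = 4 + y (V(y, P) = (-1 + y) + 5 = 4 + y)
v = 48/19 ≈ 2.5263
(V(A(1), -4)*v)*(-35) = ((4 + 1)*(48/19))*(-35) = (5*(48/19))*(-35) = (240/19)*(-35) = -8400/19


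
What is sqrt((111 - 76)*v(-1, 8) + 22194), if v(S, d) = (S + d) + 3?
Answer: 4*sqrt(1409) ≈ 150.15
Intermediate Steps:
v(S, d) = 3 + S + d
sqrt((111 - 76)*v(-1, 8) + 22194) = sqrt((111 - 76)*(3 - 1 + 8) + 22194) = sqrt(35*10 + 22194) = sqrt(350 + 22194) = sqrt(22544) = 4*sqrt(1409)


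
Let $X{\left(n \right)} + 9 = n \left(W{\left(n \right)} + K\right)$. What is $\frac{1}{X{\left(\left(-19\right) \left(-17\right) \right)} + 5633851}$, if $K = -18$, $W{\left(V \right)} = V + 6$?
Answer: $\frac{1}{5734295} \approx 1.7439 \cdot 10^{-7}$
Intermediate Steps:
$W{\left(V \right)} = 6 + V$
$X{\left(n \right)} = -9 + n \left(-12 + n\right)$ ($X{\left(n \right)} = -9 + n \left(\left(6 + n\right) - 18\right) = -9 + n \left(-12 + n\right)$)
$\frac{1}{X{\left(\left(-19\right) \left(-17\right) \right)} + 5633851} = \frac{1}{\left(-9 + \left(\left(-19\right) \left(-17\right)\right)^{2} - 12 \left(\left(-19\right) \left(-17\right)\right)\right) + 5633851} = \frac{1}{\left(-9 + 323^{2} - 3876\right) + 5633851} = \frac{1}{\left(-9 + 104329 - 3876\right) + 5633851} = \frac{1}{100444 + 5633851} = \frac{1}{5734295}$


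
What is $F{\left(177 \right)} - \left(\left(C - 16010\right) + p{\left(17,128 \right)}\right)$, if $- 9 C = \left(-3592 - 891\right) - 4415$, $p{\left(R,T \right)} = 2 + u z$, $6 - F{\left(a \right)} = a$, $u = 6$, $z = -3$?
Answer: $\frac{44599}{3} \approx 14866.0$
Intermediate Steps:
$F{\left(a \right)} = 6 - a$
$p{\left(R,T \right)} = -16$ ($p{\left(R,T \right)} = 2 + 6 \left(-3\right) = 2 - 18 = -16$)
$C = \frac{2966}{3}$ ($C = - \frac{\left(-3592 - 891\right) - 4415}{9} = - \frac{-4483 - 4415}{9} = \left(- \frac{1}{9}\right) \left(-8898\right) = \frac{2966}{3} \approx 988.67$)
$F{\left(177 \right)} - \left(\left(C - 16010\right) + p{\left(17,128 \right)}\right) = \left(6 - 177\right) - \left(\left(\frac{2966}{3} - 16010\right) - 16\right) = \left(6 - 177\right) - \left(- \frac{45064}{3} - 16\right) = -171 - - \frac{45112}{3} = -171 + \frac{45112}{3} = \frac{44599}{3}$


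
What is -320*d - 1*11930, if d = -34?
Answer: -1050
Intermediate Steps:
-320*d - 1*11930 = -320*(-34) - 1*11930 = 10880 - 11930 = -1050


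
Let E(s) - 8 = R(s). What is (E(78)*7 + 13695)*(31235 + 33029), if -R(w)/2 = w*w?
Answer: -4590056200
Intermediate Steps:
R(w) = -2*w**2 (R(w) = -2*w*w = -2*w**2)
E(s) = 8 - 2*s**2
(E(78)*7 + 13695)*(31235 + 33029) = ((8 - 2*78**2)*7 + 13695)*(31235 + 33029) = ((8 - 2*6084)*7 + 13695)*64264 = ((8 - 12168)*7 + 13695)*64264 = (-12160*7 + 13695)*64264 = (-85120 + 13695)*64264 = -71425*64264 = -4590056200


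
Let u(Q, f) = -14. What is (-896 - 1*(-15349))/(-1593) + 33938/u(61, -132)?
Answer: -27132788/11151 ≈ -2433.2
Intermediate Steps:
(-896 - 1*(-15349))/(-1593) + 33938/u(61, -132) = (-896 - 1*(-15349))/(-1593) + 33938/(-14) = (-896 + 15349)*(-1/1593) + 33938*(-1/14) = 14453*(-1/1593) - 16969/7 = -14453/1593 - 16969/7 = -27132788/11151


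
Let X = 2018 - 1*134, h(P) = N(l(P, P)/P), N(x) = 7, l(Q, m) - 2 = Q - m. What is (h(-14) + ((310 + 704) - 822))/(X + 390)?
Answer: 199/2274 ≈ 0.087511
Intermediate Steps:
l(Q, m) = 2 + Q - m (l(Q, m) = 2 + (Q - m) = 2 + Q - m)
h(P) = 7
X = 1884 (X = 2018 - 134 = 1884)
(h(-14) + ((310 + 704) - 822))/(X + 390) = (7 + ((310 + 704) - 822))/(1884 + 390) = (7 + (1014 - 822))/2274 = (7 + 192)*(1/2274) = 199*(1/2274) = 199/2274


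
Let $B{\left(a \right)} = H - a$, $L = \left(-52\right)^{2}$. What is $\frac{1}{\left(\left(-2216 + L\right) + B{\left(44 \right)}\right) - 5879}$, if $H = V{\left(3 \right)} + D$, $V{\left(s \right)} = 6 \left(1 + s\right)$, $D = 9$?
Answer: $- \frac{1}{5402} \approx -0.00018512$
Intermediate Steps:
$V{\left(s \right)} = 6 + 6 s$
$H = 33$ ($H = \left(6 + 6 \cdot 3\right) + 9 = \left(6 + 18\right) + 9 = 24 + 9 = 33$)
$L = 2704$
$B{\left(a \right)} = 33 - a$
$\frac{1}{\left(\left(-2216 + L\right) + B{\left(44 \right)}\right) - 5879} = \frac{1}{\left(\left(-2216 + 2704\right) + \left(33 - 44\right)\right) - 5879} = \frac{1}{\left(488 + \left(33 - 44\right)\right) - 5879} = \frac{1}{\left(488 - 11\right) - 5879} = \frac{1}{477 - 5879} = \frac{1}{-5402} = - \frac{1}{5402}$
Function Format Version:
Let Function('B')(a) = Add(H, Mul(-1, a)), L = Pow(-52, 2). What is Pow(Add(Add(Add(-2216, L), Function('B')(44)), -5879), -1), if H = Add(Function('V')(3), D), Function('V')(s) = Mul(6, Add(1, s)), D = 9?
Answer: Rational(-1, 5402) ≈ -0.00018512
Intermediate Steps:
Function('V')(s) = Add(6, Mul(6, s))
H = 33 (H = Add(Add(6, Mul(6, 3)), 9) = Add(Add(6, 18), 9) = Add(24, 9) = 33)
L = 2704
Function('B')(a) = Add(33, Mul(-1, a))
Pow(Add(Add(Add(-2216, L), Function('B')(44)), -5879), -1) = Pow(Add(Add(Add(-2216, 2704), Add(33, Mul(-1, 44))), -5879), -1) = Pow(Add(Add(488, Add(33, -44)), -5879), -1) = Pow(Add(Add(488, -11), -5879), -1) = Pow(Add(477, -5879), -1) = Pow(-5402, -1) = Rational(-1, 5402)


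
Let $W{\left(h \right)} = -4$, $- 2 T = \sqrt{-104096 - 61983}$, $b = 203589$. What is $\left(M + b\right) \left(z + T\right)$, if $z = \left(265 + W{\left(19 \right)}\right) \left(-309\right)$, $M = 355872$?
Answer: $-45119970189 - \frac{559461 i \sqrt{166079}}{2} \approx -4.512 \cdot 10^{10} - 1.14 \cdot 10^{8} i$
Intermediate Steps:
$T = - \frac{i \sqrt{166079}}{2}$ ($T = - \frac{\sqrt{-104096 - 61983}}{2} = - \frac{\sqrt{-166079}}{2} = - \frac{i \sqrt{166079}}{2} \approx - 203.76 i$)
$z = -80649$ ($z = \left(265 - 4\right) \left(-309\right) = 261 \left(-309\right) = -80649$)
$\left(M + b\right) \left(z + T\right) = \left(355872 + 203589\right) \left(-80649 - \frac{i \sqrt{166079}}{2}\right) = 559461 \left(-80649 - \frac{i \sqrt{166079}}{2}\right) = -45119970189 - \frac{559461 i \sqrt{166079}}{2}$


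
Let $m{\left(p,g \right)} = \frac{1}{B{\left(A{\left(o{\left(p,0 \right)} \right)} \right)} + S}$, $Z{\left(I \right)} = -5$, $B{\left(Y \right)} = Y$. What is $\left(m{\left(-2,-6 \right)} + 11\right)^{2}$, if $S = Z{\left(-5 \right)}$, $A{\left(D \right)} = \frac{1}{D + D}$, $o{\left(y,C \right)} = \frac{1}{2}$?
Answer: $\frac{1849}{16} \approx 115.56$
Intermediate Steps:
$o{\left(y,C \right)} = \frac{1}{2}$
$A{\left(D \right)} = \frac{1}{2 D}$
$S = -5$
$m{\left(p,g \right)} = - \frac{1}{4}$ ($m{\left(p,g \right)} = \frac{1}{\frac{\frac{1}{\frac{1}{2}}}{2} - 5} = \frac{1}{\frac{1}{2} \cdot 2 - 5} = \frac{1}{1 - 5} = \frac{1}{-4} = - \frac{1}{4}$)
$\left(m{\left(-2,-6 \right)} + 11\right)^{2} = \left(- \frac{1}{4} + 11\right)^{2} = \left(\frac{43}{4}\right)^{2} = \frac{1849}{16}$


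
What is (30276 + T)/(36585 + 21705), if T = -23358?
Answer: 1153/9715 ≈ 0.11868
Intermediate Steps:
(30276 + T)/(36585 + 21705) = (30276 - 23358)/(36585 + 21705) = 6918/58290 = 6918*(1/58290) = 1153/9715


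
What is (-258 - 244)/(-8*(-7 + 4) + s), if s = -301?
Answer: 502/277 ≈ 1.8123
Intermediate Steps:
(-258 - 244)/(-8*(-7 + 4) + s) = (-258 - 244)/(-8*(-7 + 4) - 301) = -502/(-8*(-3) - 301) = -502/(24 - 301) = -502/(-277) = -502*(-1/277) = 502/277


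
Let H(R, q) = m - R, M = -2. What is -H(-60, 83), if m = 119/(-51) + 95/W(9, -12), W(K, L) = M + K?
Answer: -1496/21 ≈ -71.238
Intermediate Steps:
W(K, L) = -2 + K
m = 236/21 (m = 119/(-51) + 95/(-2 + 9) = 119*(-1/51) + 95/7 = -7/3 + 95*(1/7) = -7/3 + 95/7 = 236/21 ≈ 11.238)
H(R, q) = 236/21 - R
-H(-60, 83) = -(236/21 - 1*(-60)) = -(236/21 + 60) = -1*1496/21 = -1496/21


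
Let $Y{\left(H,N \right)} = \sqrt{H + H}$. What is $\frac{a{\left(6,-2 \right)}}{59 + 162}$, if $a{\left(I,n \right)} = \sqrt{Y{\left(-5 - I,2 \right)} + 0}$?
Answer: $\frac{\sqrt[4]{22} \sqrt{i}}{221} \approx 0.0069294 + 0.0069294 i$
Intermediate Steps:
$Y{\left(H,N \right)} = \sqrt{2} \sqrt{H}$ ($Y{\left(H,N \right)} = \sqrt{2 H} = \sqrt{2} \sqrt{H}$)
$a{\left(I,n \right)} = \sqrt[4]{2} \sqrt[4]{-5 - I}$ ($a{\left(I,n \right)} = \sqrt{\sqrt{2} \sqrt{-5 - I} + 0} = \sqrt{\sqrt{2} \sqrt{-5 - I}} = \sqrt[4]{2} \sqrt[4]{-5 - I}$)
$\frac{a{\left(6,-2 \right)}}{59 + 162} = \frac{\sqrt[4]{-10 - 12}}{59 + 162} = \frac{\sqrt[4]{-10 - 12}}{221} = \frac{\sqrt[4]{-22}}{221}$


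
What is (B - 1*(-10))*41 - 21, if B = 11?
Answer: 840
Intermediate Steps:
(B - 1*(-10))*41 - 21 = (11 - 1*(-10))*41 - 21 = (11 + 10)*41 - 21 = 21*41 - 21 = 861 - 21 = 840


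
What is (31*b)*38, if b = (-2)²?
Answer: 4712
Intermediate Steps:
b = 4
(31*b)*38 = (31*4)*38 = 124*38 = 4712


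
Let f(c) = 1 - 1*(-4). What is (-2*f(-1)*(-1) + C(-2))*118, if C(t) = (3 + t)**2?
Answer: 1298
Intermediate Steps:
f(c) = 5 (f(c) = 1 + 4 = 5)
(-2*f(-1)*(-1) + C(-2))*118 = (-2*5*(-1) + (3 - 2)**2)*118 = (-10*(-1) + 1**2)*118 = (10 + 1)*118 = 11*118 = 1298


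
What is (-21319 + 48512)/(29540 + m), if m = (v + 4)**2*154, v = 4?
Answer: 27193/39396 ≈ 0.69025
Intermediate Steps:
m = 9856 (m = (4 + 4)**2*154 = 8**2*154 = 64*154 = 9856)
(-21319 + 48512)/(29540 + m) = (-21319 + 48512)/(29540 + 9856) = 27193/39396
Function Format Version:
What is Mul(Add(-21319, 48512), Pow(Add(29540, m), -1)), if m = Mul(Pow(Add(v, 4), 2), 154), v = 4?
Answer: Rational(27193, 39396) ≈ 0.69025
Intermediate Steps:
m = 9856 (m = Mul(Pow(Add(4, 4), 2), 154) = Mul(Pow(8, 2), 154) = Mul(64, 154) = 9856)
Mul(Add(-21319, 48512), Pow(Add(29540, m), -1)) = Mul(Add(-21319, 48512), Pow(Add(29540, 9856), -1)) = Mul(27193, Pow(39396, -1)) = Mul(27193, Rational(1, 39396)) = Rational(27193, 39396)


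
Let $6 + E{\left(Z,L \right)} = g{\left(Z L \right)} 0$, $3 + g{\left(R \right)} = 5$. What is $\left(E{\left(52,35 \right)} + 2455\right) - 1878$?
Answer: $571$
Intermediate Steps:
$g{\left(R \right)} = 2$ ($g{\left(R \right)} = -3 + 5 = 2$)
$E{\left(Z,L \right)} = -6$ ($E{\left(Z,L \right)} = -6 + 2 \cdot 0 = -6 + 0 = -6$)
$\left(E{\left(52,35 \right)} + 2455\right) - 1878 = \left(-6 + 2455\right) - 1878 = 2449 - 1878 = 571$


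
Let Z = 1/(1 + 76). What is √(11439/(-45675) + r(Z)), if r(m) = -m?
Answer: 3*I*√3648722/11165 ≈ 0.51326*I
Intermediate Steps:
Z = 1/77 ≈ 0.012987
√(11439/(-45675) + r(Z)) = √(11439/(-45675) - 1*1/77) = √(11439*(-1/45675) - 1/77) = √(-1271/5075 - 1/77) = √(-14706/55825) = 3*I*√3648722/11165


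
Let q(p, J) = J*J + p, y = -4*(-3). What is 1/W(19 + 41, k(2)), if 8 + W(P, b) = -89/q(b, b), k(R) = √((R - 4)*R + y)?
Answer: -1160/22897 - 178*√2/22897 ≈ -0.061656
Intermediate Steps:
y = 12
k(R) = √(12 + R*(-4 + R)) (k(R) = √((R - 4)*R + 12) = √((-4 + R)*R + 12) = √(R*(-4 + R) + 12) = √(12 + R*(-4 + R)))
q(p, J) = p + J² (q(p, J) = J² + p = p + J²)
W(P, b) = -8 - 89/(b + b²)
1/W(19 + 41, k(2)) = 1/(-8 - 89/(√(12 + 2² - 4*2) + (√(12 + 2² - 4*2))²)) = 1/(-8 - 89/(√(12 + 4 - 8) + (√(12 + 4 - 8))²)) = 1/(-8 - 89/(√8 + (√8)²)) = 1/(-8 - 89/(2*√2 + (2*√2)²)) = 1/(-8 - 89/(2*√2 + 8)) = 1/(-8 - 89/(8 + 2*√2))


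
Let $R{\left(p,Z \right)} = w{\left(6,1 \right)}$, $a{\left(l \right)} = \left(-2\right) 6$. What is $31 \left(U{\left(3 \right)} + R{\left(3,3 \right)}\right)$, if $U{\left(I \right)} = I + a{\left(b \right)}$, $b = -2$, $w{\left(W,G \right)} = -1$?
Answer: $-310$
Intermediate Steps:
$a{\left(l \right)} = -12$
$R{\left(p,Z \right)} = -1$
$U{\left(I \right)} = -12 + I$ ($U{\left(I \right)} = I - 12 = -12 + I$)
$31 \left(U{\left(3 \right)} + R{\left(3,3 \right)}\right) = 31 \left(\left(-12 + 3\right) - 1\right) = 31 \left(-9 - 1\right) = 31 \left(-10\right) = -310$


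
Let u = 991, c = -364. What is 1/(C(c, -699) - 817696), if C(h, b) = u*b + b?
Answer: -1/1511104 ≈ -6.6177e-7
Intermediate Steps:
C(h, b) = 992*b (C(h, b) = 991*b + b = 992*b)
1/(C(c, -699) - 817696) = 1/(992*(-699) - 817696) = 1/(-693408 - 817696) = 1/(-1511104) = -1/1511104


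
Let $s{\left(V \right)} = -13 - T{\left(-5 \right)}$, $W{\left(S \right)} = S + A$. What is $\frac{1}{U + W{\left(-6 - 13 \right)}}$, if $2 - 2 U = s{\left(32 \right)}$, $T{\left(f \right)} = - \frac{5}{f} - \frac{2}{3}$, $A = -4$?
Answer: $- \frac{3}{46} \approx -0.065217$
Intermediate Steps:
$W{\left(S \right)} = -4 + S$ ($W{\left(S \right)} = S - 4 = -4 + S$)
$T{\left(f \right)} = - \frac{2}{3} - \frac{5}{f}$ ($T{\left(f \right)} = - \frac{5}{f} - \frac{2}{3} = - \frac{2}{3} - \frac{5}{f}$)
$s{\left(V \right)} = - \frac{40}{3}$ ($s{\left(V \right)} = -13 - \left(- \frac{2}{3} - \frac{5}{-5}\right) = -13 - \left(- \frac{2}{3} - -1\right) = -13 - \left(- \frac{2}{3} + 1\right) = -13 - \frac{1}{3} = - \frac{40}{3}$)
$U = \frac{23}{3}$ ($U = 1 - - \frac{20}{3} = 1 + \frac{20}{3} = \frac{23}{3} \approx 7.6667$)
$\frac{1}{U + W{\left(-6 - 13 \right)}} = \frac{1}{\frac{23}{3} - 23} = \frac{1}{- \frac{46}{3}} = - \frac{3}{46}$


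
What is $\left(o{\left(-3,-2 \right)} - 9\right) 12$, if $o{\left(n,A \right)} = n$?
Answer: $-144$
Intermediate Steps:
$\left(o{\left(-3,-2 \right)} - 9\right) 12 = \left(-3 - 9\right) 12 = \left(-12\right) 12 = -144$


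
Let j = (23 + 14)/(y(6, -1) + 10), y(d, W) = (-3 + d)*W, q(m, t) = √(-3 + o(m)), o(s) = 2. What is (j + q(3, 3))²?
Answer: 1320/49 + 74*I/7 ≈ 26.939 + 10.571*I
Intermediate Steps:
q(m, t) = I (q(m, t) = √(-3 + 2) = √(-1) = I)
y(d, W) = W*(-3 + d)
j = 37/7 (j = (23 + 14)/(-(-3 + 6) + 10) = 37/(-1*3 + 10) = 37/(-3 + 10) = 37/7 ≈ 5.2857)
(j + q(3, 3))² = (37/7 + I)²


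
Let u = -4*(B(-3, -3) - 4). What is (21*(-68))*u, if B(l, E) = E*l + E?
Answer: 11424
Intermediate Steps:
B(l, E) = E + E*l
u = -8 (u = -4*(-3*(1 - 3) - 4) = -4*(-3*(-2) - 4) = -4*(6 - 4) = -4*2 = -8)
(21*(-68))*u = (21*(-68))*(-8) = -1428*(-8) = 11424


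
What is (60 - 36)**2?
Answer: 576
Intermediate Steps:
(60 - 36)**2 = 24**2 = 576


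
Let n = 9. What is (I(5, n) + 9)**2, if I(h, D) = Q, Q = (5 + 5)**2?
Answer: 11881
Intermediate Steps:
Q = 100 (Q = 10**2 = 100)
I(h, D) = 100
(I(5, n) + 9)**2 = (100 + 9)**2 = 109**2 = 11881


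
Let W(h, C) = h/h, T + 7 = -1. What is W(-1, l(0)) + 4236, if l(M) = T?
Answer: 4237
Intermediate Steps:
T = -8 (T = -7 - 1 = -8)
l(M) = -8
W(h, C) = 1
W(-1, l(0)) + 4236 = 1 + 4236 = 4237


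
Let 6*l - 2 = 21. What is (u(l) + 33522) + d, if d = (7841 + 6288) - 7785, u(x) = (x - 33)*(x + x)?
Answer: 713563/18 ≈ 39642.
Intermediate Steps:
l = 23/6 (l = 1/3 + (1/6)*21 = 1/3 + 7/2 = 23/6 ≈ 3.8333)
u(x) = 2*x*(-33 + x) (u(x) = (-33 + x)*(2*x) = 2*x*(-33 + x))
d = 6344 (d = 14129 - 7785 = 6344)
(u(l) + 33522) + d = (2*(23/6)*(-33 + 23/6) + 33522) + 6344 = (2*(23/6)*(-175/6) + 33522) + 6344 = (-4025/18 + 33522) + 6344 = 599371/18 + 6344 = 713563/18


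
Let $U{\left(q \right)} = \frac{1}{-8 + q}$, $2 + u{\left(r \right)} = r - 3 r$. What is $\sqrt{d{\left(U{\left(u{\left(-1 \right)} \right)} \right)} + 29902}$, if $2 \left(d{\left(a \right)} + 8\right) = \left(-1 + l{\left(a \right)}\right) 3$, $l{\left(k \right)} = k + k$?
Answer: $\frac{\sqrt{478274}}{4} \approx 172.89$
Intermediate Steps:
$u{\left(r \right)} = -2 - 2 r$ ($u{\left(r \right)} = -2 + \left(r - 3 r\right) = -2 - 2 r$)
$l{\left(k \right)} = 2 k$
$d{\left(a \right)} = - \frac{19}{2} + 3 a$ ($d{\left(a \right)} = -8 + \frac{\left(-1 + 2 a\right) 3}{2} = -8 + \frac{-3 + 6 a}{2} = -8 + \left(- \frac{3}{2} + 3 a\right) = - \frac{19}{2} + 3 a$)
$\sqrt{d{\left(U{\left(u{\left(-1 \right)} \right)} \right)} + 29902} = \sqrt{\left(- \frac{19}{2} + \frac{3}{-8 - 0}\right) + 29902} = \sqrt{\left(- \frac{19}{2} + \frac{3}{-8 + \left(-2 + 2\right)}\right) + 29902} = \sqrt{\left(- \frac{19}{2} + \frac{3}{-8 + 0}\right) + 29902} = \sqrt{\left(- \frac{19}{2} + \frac{3}{-8}\right) + 29902} = \sqrt{\left(- \frac{19}{2} + 3 \left(- \frac{1}{8}\right)\right) + 29902} = \sqrt{\left(- \frac{19}{2} - \frac{3}{8}\right) + 29902} = \sqrt{- \frac{79}{8} + 29902} = \sqrt{\frac{239137}{8}} = \frac{\sqrt{478274}}{4}$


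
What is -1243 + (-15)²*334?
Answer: 73907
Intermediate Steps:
-1243 + (-15)²*334 = -1243 + 225*334 = -1243 + 75150 = 73907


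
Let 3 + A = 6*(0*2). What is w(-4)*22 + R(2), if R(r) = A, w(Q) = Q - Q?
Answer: -3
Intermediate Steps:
w(Q) = 0
A = -3 (A = -3 + 6*(0*2) = -3 + 6*0 = -3 + 0 = -3)
R(r) = -3
w(-4)*22 + R(2) = 0*22 - 3 = 0 - 3 = -3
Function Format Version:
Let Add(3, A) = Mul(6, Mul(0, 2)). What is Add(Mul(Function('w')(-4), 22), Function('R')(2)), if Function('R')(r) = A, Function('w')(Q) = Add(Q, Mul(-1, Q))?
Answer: -3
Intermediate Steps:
Function('w')(Q) = 0
A = -3 (A = Add(-3, Mul(6, Mul(0, 2))) = Add(-3, Mul(6, 0)) = Add(-3, 0) = -3)
Function('R')(r) = -3
Add(Mul(Function('w')(-4), 22), Function('R')(2)) = Add(Mul(0, 22), -3) = Add(0, -3) = -3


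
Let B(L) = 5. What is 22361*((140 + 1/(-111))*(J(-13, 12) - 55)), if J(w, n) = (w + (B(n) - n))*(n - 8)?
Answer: -15636041055/37 ≈ -4.2260e+8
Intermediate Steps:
J(w, n) = (-8 + n)*(5 + w - n) (J(w, n) = (w + (5 - n))*(n - 8) = (5 + w - n)*(-8 + n) = (-8 + n)*(5 + w - n))
22361*((140 + 1/(-111))*(J(-13, 12) - 55)) = 22361*((140 + 1/(-111))*((-40 - 1*12² - 8*(-13) + 13*12 + 12*(-13)) - 55)) = 22361*((140 - 1/111)*((-40 - 1*144 + 104 + 156 - 156) - 55)) = 22361*(15539*((-40 - 144 + 104 + 156 - 156) - 55)/111) = 22361*(15539*(-80 - 55)/111) = 22361*((15539/111)*(-135)) = 22361*(-699255/37) = -15636041055/37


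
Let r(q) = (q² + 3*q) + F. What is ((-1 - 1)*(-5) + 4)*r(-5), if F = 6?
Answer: 224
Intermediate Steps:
r(q) = 6 + q² + 3*q (r(q) = (q² + 3*q) + 6 = 6 + q² + 3*q)
((-1 - 1)*(-5) + 4)*r(-5) = ((-1 - 1)*(-5) + 4)*(6 + (-5)² + 3*(-5)) = (-2*(-5) + 4)*(6 + 25 - 15) = (10 + 4)*16 = 14*16 = 224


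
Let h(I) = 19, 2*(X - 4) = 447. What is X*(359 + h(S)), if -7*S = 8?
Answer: 85995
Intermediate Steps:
X = 455/2 (X = 4 + (1/2)*447 = 4 + 447/2 = 455/2 ≈ 227.50)
S = -8/7 (S = -1/7*8 = -8/7 ≈ -1.1429)
X*(359 + h(S)) = 455*(359 + 19)/2 = (455/2)*378 = 85995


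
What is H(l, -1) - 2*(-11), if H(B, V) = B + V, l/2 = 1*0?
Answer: 21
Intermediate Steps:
l = 0 (l = 2*(1*0) = 2*0 = 0)
H(l, -1) - 2*(-11) = (0 - 1) - 2*(-11) = -1 + 22 = 21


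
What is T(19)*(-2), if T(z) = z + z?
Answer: -76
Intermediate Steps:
T(z) = 2*z
T(19)*(-2) = (2*19)*(-2) = 38*(-2) = -76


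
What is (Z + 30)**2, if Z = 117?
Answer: 21609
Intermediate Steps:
(Z + 30)**2 = (117 + 30)**2 = 147**2 = 21609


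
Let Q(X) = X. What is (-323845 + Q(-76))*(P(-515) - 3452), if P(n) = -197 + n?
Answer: 1348807044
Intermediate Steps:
(-323845 + Q(-76))*(P(-515) - 3452) = (-323845 - 76)*((-197 - 515) - 3452) = -323921*(-712 - 3452) = -323921*(-4164) = 1348807044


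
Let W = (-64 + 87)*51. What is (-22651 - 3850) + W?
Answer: -25328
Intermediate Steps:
W = 1173 (W = 23*51 = 1173)
(-22651 - 3850) + W = (-22651 - 3850) + 1173 = -26501 + 1173 = -25328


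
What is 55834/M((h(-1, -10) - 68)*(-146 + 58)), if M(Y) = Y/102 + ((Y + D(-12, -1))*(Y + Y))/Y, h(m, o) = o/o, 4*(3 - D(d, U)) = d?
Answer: 1423767/302476 ≈ 4.7070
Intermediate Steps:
D(d, U) = 3 - d/4
h(m, o) = 1
M(Y) = 12 + 205*Y/102 (M(Y) = Y/102 + ((Y + (3 - 1/4*(-12)))*(Y + Y))/Y = Y*(1/102) + ((Y + (3 + 3))*(2*Y))/Y = Y/102 + ((Y + 6)*(2*Y))/Y = Y/102 + ((6 + Y)*(2*Y))/Y = Y/102 + (2*Y*(6 + Y))/Y = Y/102 + (12 + 2*Y) = 12 + 205*Y/102)
55834/M((h(-1, -10) - 68)*(-146 + 58)) = 55834/(12 + 205*((1 - 68)*(-146 + 58))/102) = 55834/(12 + 205*(-67*(-88))/102) = 55834/(12 + (205/102)*5896) = 55834/(12 + 604340/51) = 55834/(604952/51) = 55834*(51/604952) = 1423767/302476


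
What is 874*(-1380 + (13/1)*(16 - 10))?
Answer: -1137948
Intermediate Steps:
874*(-1380 + (13/1)*(16 - 10)) = 874*(-1380 + (13*1)*6) = 874*(-1380 + 13*6) = 874*(-1380 + 78) = 874*(-1302) = -1137948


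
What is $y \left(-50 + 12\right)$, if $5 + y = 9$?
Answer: $-152$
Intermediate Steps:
$y = 4$ ($y = -5 + 9 = 4$)
$y \left(-50 + 12\right) = 4 \left(-50 + 12\right) = 4 \left(-38\right) = -152$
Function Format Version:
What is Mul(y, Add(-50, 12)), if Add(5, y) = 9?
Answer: -152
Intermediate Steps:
y = 4 (y = Add(-5, 9) = 4)
Mul(y, Add(-50, 12)) = Mul(4, Add(-50, 12)) = Mul(4, -38) = -152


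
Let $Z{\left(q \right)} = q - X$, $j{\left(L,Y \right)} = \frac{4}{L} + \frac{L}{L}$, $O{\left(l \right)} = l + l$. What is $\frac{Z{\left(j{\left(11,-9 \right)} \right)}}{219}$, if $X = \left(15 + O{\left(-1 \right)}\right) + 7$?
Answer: $- \frac{205}{2409} \approx -0.085098$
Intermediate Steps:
$O{\left(l \right)} = 2 l$
$X = 20$ ($X = \left(15 + 2 \left(-1\right)\right) + 7 = \left(15 - 2\right) + 7 = 13 + 7 = 20$)
$j{\left(L,Y \right)} = 1 + \frac{4}{L}$ ($j{\left(L,Y \right)} = \frac{4}{L} + 1 = 1 + \frac{4}{L}$)
$Z{\left(q \right)} = -20 + q$ ($Z{\left(q \right)} = q - 20 = -20 + q$)
$\frac{Z{\left(j{\left(11,-9 \right)} \right)}}{219} = \frac{-20 + \frac{4 + 11}{11}}{219} = \left(-20 + \frac{1}{11} \cdot 15\right) \frac{1}{219} = \left(-20 + \frac{15}{11}\right) \frac{1}{219} = \left(- \frac{205}{11}\right) \frac{1}{219} = - \frac{205}{2409}$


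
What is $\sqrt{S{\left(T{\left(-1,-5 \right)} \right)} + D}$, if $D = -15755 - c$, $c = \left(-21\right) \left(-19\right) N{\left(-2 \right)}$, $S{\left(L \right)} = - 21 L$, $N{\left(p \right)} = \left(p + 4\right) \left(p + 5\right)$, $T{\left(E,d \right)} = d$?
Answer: $2 i \sqrt{4511} \approx 134.33 i$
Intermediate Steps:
$N{\left(p \right)} = \left(4 + p\right) \left(5 + p\right)$
$c = 2394$ ($c = \left(-21\right) \left(-19\right) \left(20 + \left(-2\right)^{2} + 9 \left(-2\right)\right) = 399 \left(20 + 4 - 18\right) = 399 \cdot 6 = 2394$)
$D = -18149$ ($D = -15755 - 2394 = -18149$)
$\sqrt{S{\left(T{\left(-1,-5 \right)} \right)} + D} = \sqrt{\left(-21\right) \left(-5\right) - 18149} = \sqrt{105 - 18149} = \sqrt{-18044} = 2 i \sqrt{4511}$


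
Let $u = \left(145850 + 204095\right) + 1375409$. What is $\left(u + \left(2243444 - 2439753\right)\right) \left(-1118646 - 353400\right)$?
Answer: $-2250824576070$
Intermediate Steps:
$u = 1725354$ ($u = 349945 + 1375409 = 1725354$)
$\left(u + \left(2243444 - 2439753\right)\right) \left(-1118646 - 353400\right) = \left(1725354 + \left(2243444 - 2439753\right)\right) \left(-1118646 - 353400\right) = \left(1725354 - 196309\right) \left(-1472046\right) = 1529045 \left(-1472046\right) = -2250824576070$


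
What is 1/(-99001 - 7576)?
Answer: -1/106577 ≈ -9.3829e-6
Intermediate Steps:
1/(-99001 - 7576) = 1/(-106577) = -1/106577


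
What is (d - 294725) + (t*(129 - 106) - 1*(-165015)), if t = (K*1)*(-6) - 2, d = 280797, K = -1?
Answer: 151179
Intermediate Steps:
t = 4 (t = -1*1*(-6) - 2 = -1*(-6) - 2 = 6 - 2 = 4)
(d - 294725) + (t*(129 - 106) - 1*(-165015)) = (280797 - 294725) + (4*(129 - 106) - 1*(-165015)) = -13928 + (4*23 + 165015) = -13928 + (92 + 165015) = -13928 + 165107 = 151179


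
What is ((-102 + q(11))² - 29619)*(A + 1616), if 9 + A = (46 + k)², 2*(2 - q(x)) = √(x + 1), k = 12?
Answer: -97511136 + 994200*√3 ≈ -9.5789e+7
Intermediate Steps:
q(x) = 2 - √(1 + x)/2 (q(x) = 2 - √(x + 1)/2 = 2 - √(1 + x)/2)
A = 3355 (A = -9 + (46 + 12)² = -9 + 58² = -9 + 3364 = 3355)
((-102 + q(11))² - 29619)*(A + 1616) = ((-102 + (2 - √(1 + 11)/2))² - 29619)*(3355 + 1616) = ((-102 + (2 - √3))² - 29619)*4971 = ((-100 - √3)² - 29619)*4971 = (-29619 + (-100 - √3)²)*4971 = -147236049 + 4971*(-100 - √3)²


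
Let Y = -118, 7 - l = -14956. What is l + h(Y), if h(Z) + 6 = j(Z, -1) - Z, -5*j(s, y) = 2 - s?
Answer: 15051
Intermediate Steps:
l = 14963 (l = 7 - 1*(-14956) = 7 + 14956 = 14963)
j(s, y) = -⅖ + s/5 (j(s, y) = -(2 - s)/5 = -⅖ + s/5)
h(Z) = -32/5 - 4*Z/5 (h(Z) = -6 + ((-⅖ + Z/5) - Z) = -6 + (-⅖ - 4*Z/5) = -32/5 - 4*Z/5)
l + h(Y) = 14963 + (-32/5 - ⅘*(-118)) = 14963 + (-32/5 + 472/5) = 14963 + 88 = 15051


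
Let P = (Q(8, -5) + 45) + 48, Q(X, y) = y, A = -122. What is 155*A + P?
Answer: -18822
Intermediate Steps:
P = 88 (P = (-5 + 45) + 48 = 40 + 48 = 88)
155*A + P = 155*(-122) + 88 = -18910 + 88 = -18822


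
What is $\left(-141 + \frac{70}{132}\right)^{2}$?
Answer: $\frac{85951441}{4356} \approx 19732.0$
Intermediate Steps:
$\left(-141 + \frac{70}{132}\right)^{2} = \left(-141 + 70 \cdot \frac{1}{132}\right)^{2} = \left(-141 + \frac{35}{66}\right)^{2} = \left(- \frac{9271}{66}\right)^{2} = \frac{85951441}{4356}$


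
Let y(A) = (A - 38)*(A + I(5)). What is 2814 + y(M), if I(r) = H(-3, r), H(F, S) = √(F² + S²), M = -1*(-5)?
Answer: 2649 - 33*√34 ≈ 2456.6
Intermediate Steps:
M = 5
I(r) = √(9 + r²) (I(r) = √((-3)² + r²) = √(9 + r²))
y(A) = (-38 + A)*(A + √34) (y(A) = (A - 38)*(A + √(9 + 5²)) = (-38 + A)*(A + √(9 + 25)) = (-38 + A)*(A + √34))
2814 + y(M) = 2814 + (5² - 38*5 - 38*√34 + 5*√34) = 2814 + (25 - 190 - 38*√34 + 5*√34) = 2814 + (-165 - 33*√34) = 2649 - 33*√34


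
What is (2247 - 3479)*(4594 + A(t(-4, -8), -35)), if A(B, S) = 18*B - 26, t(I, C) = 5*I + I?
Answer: -5095552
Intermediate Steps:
t(I, C) = 6*I
A(B, S) = -26 + 18*B
(2247 - 3479)*(4594 + A(t(-4, -8), -35)) = (2247 - 3479)*(4594 + (-26 + 18*(6*(-4)))) = -1232*(4594 + (-26 + 18*(-24))) = -1232*(4594 + (-26 - 432)) = -1232*(4594 - 458) = -1232*4136 = -5095552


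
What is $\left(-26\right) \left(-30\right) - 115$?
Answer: $665$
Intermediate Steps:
$\left(-26\right) \left(-30\right) - 115 = 780 - 115 = 665$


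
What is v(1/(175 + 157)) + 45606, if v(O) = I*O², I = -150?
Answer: 2513437797/55112 ≈ 45606.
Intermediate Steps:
v(O) = -150*O²
v(1/(175 + 157)) + 45606 = -150/(175 + 157)² + 45606 = -150*(1/332)² + 45606 = -150*1/110224 + 45606 = -75/55112 + 45606 = 2513437797/55112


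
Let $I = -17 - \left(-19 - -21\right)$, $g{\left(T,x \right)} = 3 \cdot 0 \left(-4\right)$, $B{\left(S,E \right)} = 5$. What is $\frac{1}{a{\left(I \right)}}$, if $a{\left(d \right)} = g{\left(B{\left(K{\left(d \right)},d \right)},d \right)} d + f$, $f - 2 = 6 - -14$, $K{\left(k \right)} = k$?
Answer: $\frac{1}{22} \approx 0.045455$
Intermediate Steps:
$f = 22$ ($f = 2 + \left(6 - -14\right) = 2 + \left(6 + 14\right) = 2 + 20 = 22$)
$g{\left(T,x \right)} = 0$ ($g{\left(T,x \right)} = 3 \cdot 0 = 0$)
$I = -19$ ($I = -17 - \left(-19 + 21\right) = -17 - 2 = -19$)
$a{\left(d \right)} = 22$ ($a{\left(d \right)} = 0 d + 22 = 0 + 22 = 22$)
$\frac{1}{a{\left(I \right)}} = \frac{1}{22}$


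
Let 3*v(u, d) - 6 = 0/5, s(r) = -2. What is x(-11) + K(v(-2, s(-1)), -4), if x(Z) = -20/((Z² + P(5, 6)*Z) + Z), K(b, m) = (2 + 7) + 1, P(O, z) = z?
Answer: 105/11 ≈ 9.5455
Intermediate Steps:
v(u, d) = 2 (v(u, d) = 2 + (0/5)/3 = 2 + (0*(⅕))/3 = 2 + (⅓)*0 = 2 + 0 = 2)
K(b, m) = 10 (K(b, m) = 9 + 1 = 10)
x(Z) = -20/(Z² + 7*Z) (x(Z) = -20/((Z² + 6*Z) + Z) = -20/(Z² + 7*Z))
x(-11) + K(v(-2, s(-1)), -4) = -20/(-11*(7 - 11)) + 10 = -20*(-1/11)/(-4) + 10 = -20*(-1/11)*(-¼) + 10 = -5/11 + 10 = 105/11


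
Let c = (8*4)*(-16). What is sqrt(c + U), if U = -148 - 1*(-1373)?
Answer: sqrt(713) ≈ 26.702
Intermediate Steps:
c = -512 (c = 32*(-16) = -512)
U = 1225 (U = -148 + 1373 = 1225)
sqrt(c + U) = sqrt(-512 + 1225) = sqrt(713)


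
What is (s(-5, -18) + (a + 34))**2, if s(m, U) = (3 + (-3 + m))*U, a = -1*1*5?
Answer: 14161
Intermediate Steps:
a = -5 (a = -1*5 = -5)
s(m, U) = U*m (s(m, U) = m*U = U*m)
(s(-5, -18) + (a + 34))**2 = (-18*(-5) + (-5 + 34))**2 = (90 + 29)**2 = 119**2 = 14161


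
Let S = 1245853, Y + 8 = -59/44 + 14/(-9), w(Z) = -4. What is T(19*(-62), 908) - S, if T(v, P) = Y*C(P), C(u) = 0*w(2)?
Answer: -1245853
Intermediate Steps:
Y = -4315/396 (Y = -8 + (-59/44 + 14/(-9)) = -8 + (-59*1/44 + 14*(-⅑)) = -8 + (-59/44 - 14/9) = -8 - 1147/396 = -4315/396 ≈ -10.896)
C(u) = 0 (C(u) = 0*(-4) = 0)
T(v, P) = 0 (T(v, P) = -4315/396*0 = 0)
T(19*(-62), 908) - S = 0 - 1*1245853 = 0 - 1245853 = -1245853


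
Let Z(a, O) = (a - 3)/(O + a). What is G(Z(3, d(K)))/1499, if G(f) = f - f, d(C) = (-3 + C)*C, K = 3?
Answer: 0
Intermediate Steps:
d(C) = C*(-3 + C)
Z(a, O) = (-3 + a)/(O + a)
G(f) = 0
G(Z(3, d(K)))/1499 = 0/1499 = 0*(1/1499) = 0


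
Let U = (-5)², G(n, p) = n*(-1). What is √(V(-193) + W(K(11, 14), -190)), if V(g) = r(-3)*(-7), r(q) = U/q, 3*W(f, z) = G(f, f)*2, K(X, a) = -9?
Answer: √579/3 ≈ 8.0208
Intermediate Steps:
G(n, p) = -n
U = 25
W(f, z) = -2*f/3 (W(f, z) = (-f*2)/3 = (-2*f)/3 = -2*f/3)
r(q) = 25/q
V(g) = 175/3 (V(g) = (25/(-3))*(-7) = (25*(-⅓))*(-7) = -25/3*(-7) = 175/3)
√(V(-193) + W(K(11, 14), -190)) = √(175/3 - ⅔*(-9)) = √(175/3 + 6) = √(193/3) = √579/3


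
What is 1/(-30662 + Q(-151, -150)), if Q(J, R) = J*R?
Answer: -1/8012 ≈ -0.00012481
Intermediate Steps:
1/(-30662 + Q(-151, -150)) = 1/(-30662 - 151*(-150)) = 1/(-30662 + 22650) = 1/(-8012) = -1/8012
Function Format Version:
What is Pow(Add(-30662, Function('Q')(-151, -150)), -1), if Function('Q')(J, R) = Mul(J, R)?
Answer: Rational(-1, 8012) ≈ -0.00012481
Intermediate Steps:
Pow(Add(-30662, Function('Q')(-151, -150)), -1) = Pow(Add(-30662, Mul(-151, -150)), -1) = Pow(Add(-30662, 22650), -1) = Pow(-8012, -1) = Rational(-1, 8012)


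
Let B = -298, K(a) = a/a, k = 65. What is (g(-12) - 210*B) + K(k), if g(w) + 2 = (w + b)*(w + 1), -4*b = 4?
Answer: 62722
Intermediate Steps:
b = -1 (b = -¼*4 = -1)
K(a) = 1
g(w) = -2 + (1 + w)*(-1 + w) (g(w) = -2 + (w - 1)*(w + 1) = -2 + (-1 + w)*(1 + w) = -2 + (1 + w)*(-1 + w))
(g(-12) - 210*B) + K(k) = ((-3 + (-12)²) - 210*(-298)) + 1 = ((-3 + 144) + 62580) + 1 = (141 + 62580) + 1 = 62721 + 1 = 62722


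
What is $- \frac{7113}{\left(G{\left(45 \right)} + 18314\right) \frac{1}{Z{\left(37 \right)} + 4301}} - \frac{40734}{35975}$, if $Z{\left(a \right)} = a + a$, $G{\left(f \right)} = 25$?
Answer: $- \frac{373422178817}{219915175} \approx -1698.0$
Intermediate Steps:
$Z{\left(a \right)} = 2 a$
$- \frac{7113}{\left(G{\left(45 \right)} + 18314\right) \frac{1}{Z{\left(37 \right)} + 4301}} - \frac{40734}{35975} = - \frac{7113}{\left(25 + 18314\right) \frac{1}{2 \cdot 37 + 4301}} - \frac{40734}{35975} = - \frac{7113}{18339 \frac{1}{74 + 4301}} - \frac{40734}{35975} = - \frac{7113}{18339 \cdot \frac{1}{4375}} - \frac{40734}{35975} = - \frac{7113}{\frac{18339}{4375}} - \frac{40734}{35975} = \left(-7113\right) \frac{4375}{18339} - \frac{40734}{35975} = - \frac{10373125}{6113} - \frac{40734}{35975} = - \frac{373422178817}{219915175}$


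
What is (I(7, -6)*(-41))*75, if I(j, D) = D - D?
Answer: 0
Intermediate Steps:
I(j, D) = 0
(I(7, -6)*(-41))*75 = (0*(-41))*75 = 0*75 = 0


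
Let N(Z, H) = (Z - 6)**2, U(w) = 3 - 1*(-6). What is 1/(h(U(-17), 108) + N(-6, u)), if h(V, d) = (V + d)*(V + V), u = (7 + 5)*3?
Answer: 1/2250 ≈ 0.00044444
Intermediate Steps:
U(w) = 9 (U(w) = 3 + 6 = 9)
u = 36 (u = 12*3 = 36)
h(V, d) = 2*V*(V + d) (h(V, d) = (V + d)*(2*V) = 2*V*(V + d))
N(Z, H) = (-6 + Z)**2
1/(h(U(-17), 108) + N(-6, u)) = 1/(2*9*(9 + 108) + (-6 - 6)**2) = 1/(2*9*117 + (-12)**2) = 1/(2106 + 144) = 1/2250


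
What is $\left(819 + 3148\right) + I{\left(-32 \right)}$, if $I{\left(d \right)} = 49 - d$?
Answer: $4048$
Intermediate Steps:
$\left(819 + 3148\right) + I{\left(-32 \right)} = \left(819 + 3148\right) + \left(49 - -32\right) = 3967 + \left(49 + 32\right) = 3967 + 81 = 4048$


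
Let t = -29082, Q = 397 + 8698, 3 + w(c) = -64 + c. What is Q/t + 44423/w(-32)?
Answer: -430936697/959706 ≈ -449.03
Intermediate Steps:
w(c) = -67 + c (w(c) = -3 + (-64 + c) = -67 + c)
Q = 9095
Q/t + 44423/w(-32) = 9095/(-29082) + 44423/(-67 - 32) = 9095*(-1/29082) + 44423/(-99) = -9095/29082 + 44423*(-1/99) = -9095/29082 - 44423/99 = -430936697/959706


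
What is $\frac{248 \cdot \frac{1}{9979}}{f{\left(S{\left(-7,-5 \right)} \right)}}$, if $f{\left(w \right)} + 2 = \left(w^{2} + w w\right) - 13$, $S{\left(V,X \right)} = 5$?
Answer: $\frac{248}{349265} \approx 0.00071006$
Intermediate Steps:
$f{\left(w \right)} = -15 + 2 w^{2}$ ($f{\left(w \right)} = -2 - \left(13 - w^{2} - w w\right) = -2 + \left(\left(w^{2} + w^{2}\right) - 13\right) = -2 + \left(2 w^{2} - 13\right) = -2 + \left(-13 + 2 w^{2}\right) = -15 + 2 w^{2}$)
$\frac{248 \cdot \frac{1}{9979}}{f{\left(S{\left(-7,-5 \right)} \right)}} = \frac{248 \cdot \frac{1}{9979}}{-15 + 2 \cdot 5^{2}} = \frac{248 \cdot \frac{1}{9979}}{-15 + 2 \cdot 25} = \frac{248}{9979 \left(-15 + 50\right)} = \frac{248}{9979 \cdot 35} = \frac{248}{9979} \cdot \frac{1}{35} = \frac{248}{349265}$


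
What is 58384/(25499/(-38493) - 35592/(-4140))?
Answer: 258448160880/35124361 ≈ 7358.1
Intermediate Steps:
58384/(25499/(-38493) - 35592/(-4140)) = 58384/(25499*(-1/38493) - 35592*(-1/4140)) = 58384/(-25499/38493 + 2966/345) = 58384/(35124361/4426695) = 58384*(4426695/35124361) = 258448160880/35124361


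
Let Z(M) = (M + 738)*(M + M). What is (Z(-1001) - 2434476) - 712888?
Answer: -2620838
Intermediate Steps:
Z(M) = 2*M*(738 + M) (Z(M) = (738 + M)*(2*M) = 2*M*(738 + M))
(Z(-1001) - 2434476) - 712888 = (2*(-1001)*(738 - 1001) - 2434476) - 712888 = (2*(-1001)*(-263) - 2434476) - 712888 = (526526 - 2434476) - 712888 = -1907950 - 712888 = -2620838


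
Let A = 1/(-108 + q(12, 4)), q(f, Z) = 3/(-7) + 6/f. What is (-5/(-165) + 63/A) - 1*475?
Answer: -480115/66 ≈ -7274.5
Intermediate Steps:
q(f, Z) = -3/7 + 6/f (q(f, Z) = 3*(-1/7) + 6/f = -3/7 + 6/f)
A = -14/1511 (A = 1/(-108 + (-3/7 + 6/12)) = 1/(-108 + (-3/7 + 6*(1/12))) = 1/(-108 + (-3/7 + 1/2)) = 1/(-108 + 1/14) = 1/(-1511/14) = -14/1511 ≈ -0.0092654)
(-5/(-165) + 63/A) - 1*475 = (-5/(-165) + 63/(-14/1511)) - 1*475 = (-5*(-1/165) + 63*(-1511/14)) - 475 = (1/33 - 13599/2) - 475 = -448765/66 - 475 = -480115/66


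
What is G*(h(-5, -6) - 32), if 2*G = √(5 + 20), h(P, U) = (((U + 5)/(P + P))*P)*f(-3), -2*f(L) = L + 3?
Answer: -80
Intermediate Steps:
f(L) = -3/2 - L/2 (f(L) = -(L + 3)/2 = -(3 + L)/2 = -3/2 - L/2)
h(P, U) = 0 (h(P, U) = (((U + 5)/(P + P))*P)*(-3/2 - ½*(-3)) = (((5 + U)/((2*P)))*P)*(-3/2 + 3/2) = (((5 + U)*(1/(2*P)))*P)*0 = (((5 + U)/(2*P))*P)*0 = (5/2 + U/2)*0 = 0)
G = 5/2 (G = √(5 + 20)/2 = √25/2 = (½)*5 = 5/2 ≈ 2.5000)
G*(h(-5, -6) - 32) = 5*(0 - 32)/2 = (5/2)*(-32) = -80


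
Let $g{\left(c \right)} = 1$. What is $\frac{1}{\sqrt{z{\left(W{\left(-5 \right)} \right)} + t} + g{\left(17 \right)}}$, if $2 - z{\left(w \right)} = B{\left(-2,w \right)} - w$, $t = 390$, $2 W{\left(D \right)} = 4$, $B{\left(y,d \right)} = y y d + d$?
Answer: $- \frac{1}{383} + \frac{8 \sqrt{6}}{383} \approx 0.048553$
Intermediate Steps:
$B{\left(y,d \right)} = d + d y^{2}$ ($B{\left(y,d \right)} = y^{2} d + d = d y^{2} + d = d + d y^{2}$)
$W{\left(D \right)} = 2$ ($W{\left(D \right)} = \frac{1}{2} \cdot 4 = 2$)
$z{\left(w \right)} = 2 - 4 w$ ($z{\left(w \right)} = 2 - \left(w \left(1 + \left(-2\right)^{2}\right) - w\right) = 2 - \left(w \left(1 + 4\right) - w\right) = 2 - \left(w 5 - w\right) = 2 - \left(5 w - w\right) = 2 - 4 w$)
$\frac{1}{\sqrt{z{\left(W{\left(-5 \right)} \right)} + t} + g{\left(17 \right)}} = \frac{1}{\sqrt{\left(2 - 8\right) + 390} + 1} = \frac{1}{\sqrt{-6 + 390} + 1} = \frac{1}{\sqrt{384} + 1} = \frac{1}{8 \sqrt{6} + 1} = \frac{1}{1 + 8 \sqrt{6}}$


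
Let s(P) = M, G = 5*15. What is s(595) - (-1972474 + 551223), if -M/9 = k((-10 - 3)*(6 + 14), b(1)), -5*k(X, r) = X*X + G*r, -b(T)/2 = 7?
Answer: 1541041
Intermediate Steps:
b(T) = -14 (b(T) = -2*7 = -14)
G = 75
k(X, r) = -15*r - X**2/5 (k(X, r) = -(X*X + 75*r)/5 = -(X**2 + 75*r)/5 = -15*r - X**2/5)
M = 119790 (M = -9*(-15*(-14) - (-10 - 3)**2*(6 + 14)**2/5) = -9*(210 - (-13*20)**2/5) = -9*(210 - 1/5*(-260)**2) = -9*(210 - 1/5*67600) = -9*(210 - 13520) = -9*(-13310) = 119790)
s(P) = 119790
s(595) - (-1972474 + 551223) = 119790 - (-1972474 + 551223) = 119790 - 1*(-1421251) = 119790 + 1421251 = 1541041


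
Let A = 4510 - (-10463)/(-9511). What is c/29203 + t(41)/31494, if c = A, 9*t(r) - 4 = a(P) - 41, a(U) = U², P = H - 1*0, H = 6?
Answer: 419140075201/2714725890342 ≈ 0.15440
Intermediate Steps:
P = 6 (P = 6 - 1*0 = 6 + 0 = 6)
t(r) = -⅑ (t(r) = 4/9 + (6² - 41)/9 = 4/9 + (36 - 41)/9 = 4/9 + (⅑)*(-5) = 4/9 - 5/9 = -⅑)
A = 42884147/9511 (A = 4510 - (-10463)*(-1)/9511 = 4510 - 1*10463/9511 = 4510 - 10463/9511 = 42884147/9511 ≈ 4508.9)
c = 42884147/9511 ≈ 4508.9
c/29203 + t(41)/31494 = (42884147/9511)/29203 - ⅑/31494 = (42884147/9511)*(1/29203) - ⅑*1/31494 = 42884147/277749733 - 1/283446 = 419140075201/2714725890342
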